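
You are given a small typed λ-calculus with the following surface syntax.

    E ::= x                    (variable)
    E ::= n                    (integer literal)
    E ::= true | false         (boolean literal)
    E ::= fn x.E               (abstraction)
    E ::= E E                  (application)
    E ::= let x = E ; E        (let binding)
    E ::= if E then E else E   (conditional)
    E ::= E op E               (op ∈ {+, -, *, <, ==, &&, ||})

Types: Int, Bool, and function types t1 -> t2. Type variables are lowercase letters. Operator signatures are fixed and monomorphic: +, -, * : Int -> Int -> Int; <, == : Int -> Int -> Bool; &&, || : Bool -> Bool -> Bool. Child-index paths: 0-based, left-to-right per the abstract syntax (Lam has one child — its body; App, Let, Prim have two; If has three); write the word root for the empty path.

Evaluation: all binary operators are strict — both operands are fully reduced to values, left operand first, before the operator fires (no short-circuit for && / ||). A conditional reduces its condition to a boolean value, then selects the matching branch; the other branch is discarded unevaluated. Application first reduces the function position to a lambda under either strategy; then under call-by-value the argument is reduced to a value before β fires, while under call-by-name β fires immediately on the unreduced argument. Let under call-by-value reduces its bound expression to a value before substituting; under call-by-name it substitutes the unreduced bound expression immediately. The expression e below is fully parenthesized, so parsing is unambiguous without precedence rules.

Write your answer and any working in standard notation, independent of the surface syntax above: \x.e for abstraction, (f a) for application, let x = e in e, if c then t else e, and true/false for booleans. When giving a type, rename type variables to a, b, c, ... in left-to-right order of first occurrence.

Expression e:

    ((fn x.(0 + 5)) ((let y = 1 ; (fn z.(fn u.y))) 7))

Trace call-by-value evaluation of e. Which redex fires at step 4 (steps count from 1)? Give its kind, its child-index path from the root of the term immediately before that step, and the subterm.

Answer: delta at root : (0 + 5)

Working:
step 0: ((\x.(0 + 5)) ((let y = 1 in (\z.(\u.y))) 7))
step 1: [let@1.0] ((\x.(0 + 5)) ((\z.(\u.1)) 7))
step 2: [beta@1] ((\x.(0 + 5)) (\u.1))
step 3: [beta@root] (0 + 5)
step 4: [delta@root] 5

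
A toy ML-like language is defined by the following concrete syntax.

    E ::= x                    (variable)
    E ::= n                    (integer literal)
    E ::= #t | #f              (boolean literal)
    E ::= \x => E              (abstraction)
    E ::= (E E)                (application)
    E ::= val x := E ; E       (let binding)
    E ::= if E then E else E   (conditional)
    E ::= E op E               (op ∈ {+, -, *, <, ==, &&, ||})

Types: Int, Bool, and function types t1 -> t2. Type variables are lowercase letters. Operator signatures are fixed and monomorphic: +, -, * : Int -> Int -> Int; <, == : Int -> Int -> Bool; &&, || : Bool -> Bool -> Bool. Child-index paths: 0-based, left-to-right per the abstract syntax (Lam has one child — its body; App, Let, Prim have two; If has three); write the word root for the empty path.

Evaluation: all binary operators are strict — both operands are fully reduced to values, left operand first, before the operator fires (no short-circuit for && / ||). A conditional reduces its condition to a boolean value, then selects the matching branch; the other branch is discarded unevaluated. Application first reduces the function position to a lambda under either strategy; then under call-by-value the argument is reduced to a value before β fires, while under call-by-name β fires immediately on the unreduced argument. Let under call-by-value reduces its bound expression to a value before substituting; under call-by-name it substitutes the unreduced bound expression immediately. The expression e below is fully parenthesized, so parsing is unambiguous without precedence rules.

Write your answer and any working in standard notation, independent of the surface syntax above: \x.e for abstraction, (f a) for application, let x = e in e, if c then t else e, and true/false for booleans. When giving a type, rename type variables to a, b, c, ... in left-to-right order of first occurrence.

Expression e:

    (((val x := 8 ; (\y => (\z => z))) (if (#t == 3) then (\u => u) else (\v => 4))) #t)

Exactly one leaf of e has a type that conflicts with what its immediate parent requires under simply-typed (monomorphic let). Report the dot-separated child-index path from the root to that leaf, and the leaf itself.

Working:
let x : Int
z : b
\z._ : b -> b
\y._ : a -> b -> b
  unify Bool ~ Int
  FAIL: mismatch Bool ~ Int

Answer: 0.1.0.0 : true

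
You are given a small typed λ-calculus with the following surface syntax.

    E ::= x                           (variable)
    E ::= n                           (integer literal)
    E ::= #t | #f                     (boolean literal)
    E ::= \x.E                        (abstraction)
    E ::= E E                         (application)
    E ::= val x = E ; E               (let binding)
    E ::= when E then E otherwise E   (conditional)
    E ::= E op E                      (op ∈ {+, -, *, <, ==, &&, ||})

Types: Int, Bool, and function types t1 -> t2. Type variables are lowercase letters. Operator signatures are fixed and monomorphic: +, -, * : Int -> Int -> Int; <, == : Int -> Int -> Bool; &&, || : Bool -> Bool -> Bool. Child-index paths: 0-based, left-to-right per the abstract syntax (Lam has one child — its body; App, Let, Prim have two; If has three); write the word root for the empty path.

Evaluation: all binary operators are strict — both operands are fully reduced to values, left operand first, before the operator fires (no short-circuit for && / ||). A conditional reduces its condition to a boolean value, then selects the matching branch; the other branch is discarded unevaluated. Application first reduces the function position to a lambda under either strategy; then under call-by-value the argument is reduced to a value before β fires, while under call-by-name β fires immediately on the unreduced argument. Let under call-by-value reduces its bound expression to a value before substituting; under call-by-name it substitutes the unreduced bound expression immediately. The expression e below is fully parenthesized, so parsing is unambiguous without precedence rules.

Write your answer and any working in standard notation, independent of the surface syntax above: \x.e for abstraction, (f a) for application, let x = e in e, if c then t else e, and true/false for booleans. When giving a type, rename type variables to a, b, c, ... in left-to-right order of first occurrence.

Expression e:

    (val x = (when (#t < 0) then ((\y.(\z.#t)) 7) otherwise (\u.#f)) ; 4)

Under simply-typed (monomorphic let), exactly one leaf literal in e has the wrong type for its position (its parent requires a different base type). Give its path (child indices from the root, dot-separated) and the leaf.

Answer: 0.0.0 : true

Working:
  unify Bool ~ Int
  FAIL: mismatch Bool ~ Int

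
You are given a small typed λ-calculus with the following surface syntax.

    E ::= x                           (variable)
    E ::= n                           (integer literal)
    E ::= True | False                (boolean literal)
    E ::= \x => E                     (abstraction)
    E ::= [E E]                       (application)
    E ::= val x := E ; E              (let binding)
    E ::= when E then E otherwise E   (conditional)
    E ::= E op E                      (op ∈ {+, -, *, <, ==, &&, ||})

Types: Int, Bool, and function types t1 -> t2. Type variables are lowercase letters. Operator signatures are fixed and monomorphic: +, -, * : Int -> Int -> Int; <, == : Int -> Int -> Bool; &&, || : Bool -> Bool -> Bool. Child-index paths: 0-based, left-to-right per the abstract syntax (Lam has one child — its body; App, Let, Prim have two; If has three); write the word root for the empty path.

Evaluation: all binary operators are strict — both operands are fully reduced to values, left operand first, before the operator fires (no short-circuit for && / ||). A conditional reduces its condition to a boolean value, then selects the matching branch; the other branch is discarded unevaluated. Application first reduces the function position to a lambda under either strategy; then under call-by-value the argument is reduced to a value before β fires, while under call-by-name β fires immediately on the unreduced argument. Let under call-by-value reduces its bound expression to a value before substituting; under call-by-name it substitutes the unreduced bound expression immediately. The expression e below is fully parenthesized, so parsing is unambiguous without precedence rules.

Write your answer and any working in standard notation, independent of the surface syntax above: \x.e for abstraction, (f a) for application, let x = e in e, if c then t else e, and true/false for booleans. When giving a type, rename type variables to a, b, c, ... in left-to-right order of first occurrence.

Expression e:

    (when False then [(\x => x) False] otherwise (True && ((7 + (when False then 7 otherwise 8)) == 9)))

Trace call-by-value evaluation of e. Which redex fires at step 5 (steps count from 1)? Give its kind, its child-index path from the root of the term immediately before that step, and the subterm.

Answer: delta at root : (true && false)

Derivation:
step 0: (if false then ((\x.x) false) else (true && ((7 + (if false then 7 else 8)) == 9)))
step 1: [if@root] (true && ((7 + (if false then 7 else 8)) == 9))
step 2: [if@1.0.1] (true && ((7 + 8) == 9))
step 3: [delta@1.0] (true && (15 == 9))
step 4: [delta@1] (true && false)
step 5: [delta@root] false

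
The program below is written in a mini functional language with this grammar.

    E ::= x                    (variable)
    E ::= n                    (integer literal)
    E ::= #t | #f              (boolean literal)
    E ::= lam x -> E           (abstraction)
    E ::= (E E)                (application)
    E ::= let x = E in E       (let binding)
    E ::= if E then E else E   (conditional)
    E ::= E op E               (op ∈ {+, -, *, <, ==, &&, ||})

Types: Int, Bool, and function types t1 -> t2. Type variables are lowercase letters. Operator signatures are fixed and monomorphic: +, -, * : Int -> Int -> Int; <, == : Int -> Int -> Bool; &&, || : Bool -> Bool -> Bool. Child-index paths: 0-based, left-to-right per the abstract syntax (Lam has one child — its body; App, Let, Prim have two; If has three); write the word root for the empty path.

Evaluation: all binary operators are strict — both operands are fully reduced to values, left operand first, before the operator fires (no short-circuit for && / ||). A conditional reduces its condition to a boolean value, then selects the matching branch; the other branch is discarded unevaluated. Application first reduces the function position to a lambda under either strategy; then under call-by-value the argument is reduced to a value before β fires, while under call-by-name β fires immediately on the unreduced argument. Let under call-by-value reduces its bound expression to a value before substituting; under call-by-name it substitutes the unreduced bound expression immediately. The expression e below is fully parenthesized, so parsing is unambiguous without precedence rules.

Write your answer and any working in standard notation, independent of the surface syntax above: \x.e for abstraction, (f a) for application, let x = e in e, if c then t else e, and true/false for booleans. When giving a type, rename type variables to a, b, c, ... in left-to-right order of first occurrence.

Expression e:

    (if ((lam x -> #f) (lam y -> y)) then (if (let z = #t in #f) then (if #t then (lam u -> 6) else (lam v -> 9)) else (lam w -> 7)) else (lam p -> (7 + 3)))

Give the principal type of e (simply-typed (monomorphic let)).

Answer: a -> Int

Derivation:
\x._ : a -> Bool
y : b
\y._ : b -> b
  unify a -> Bool ~ (b -> b) -> c
  unify a ~ b -> b
  unify Bool ~ c
_ _ : Bool
  unify Bool ~ Bool
let z : Bool
  unify Bool ~ Bool
  unify Bool ~ Bool
\u._ : d -> Int
\v._ : e -> Int
  unify d -> Int ~ e -> Int
  unify d ~ e
  unify Int ~ Int
\w._ : f -> Int
  unify e -> Int ~ f -> Int
  unify e ~ f
  unify Int ~ Int
  unify Int ~ Int
  unify Int ~ Int
\p._ : g -> Int
  unify f -> Int ~ g -> Int
  unify f ~ g
  unify Int ~ Int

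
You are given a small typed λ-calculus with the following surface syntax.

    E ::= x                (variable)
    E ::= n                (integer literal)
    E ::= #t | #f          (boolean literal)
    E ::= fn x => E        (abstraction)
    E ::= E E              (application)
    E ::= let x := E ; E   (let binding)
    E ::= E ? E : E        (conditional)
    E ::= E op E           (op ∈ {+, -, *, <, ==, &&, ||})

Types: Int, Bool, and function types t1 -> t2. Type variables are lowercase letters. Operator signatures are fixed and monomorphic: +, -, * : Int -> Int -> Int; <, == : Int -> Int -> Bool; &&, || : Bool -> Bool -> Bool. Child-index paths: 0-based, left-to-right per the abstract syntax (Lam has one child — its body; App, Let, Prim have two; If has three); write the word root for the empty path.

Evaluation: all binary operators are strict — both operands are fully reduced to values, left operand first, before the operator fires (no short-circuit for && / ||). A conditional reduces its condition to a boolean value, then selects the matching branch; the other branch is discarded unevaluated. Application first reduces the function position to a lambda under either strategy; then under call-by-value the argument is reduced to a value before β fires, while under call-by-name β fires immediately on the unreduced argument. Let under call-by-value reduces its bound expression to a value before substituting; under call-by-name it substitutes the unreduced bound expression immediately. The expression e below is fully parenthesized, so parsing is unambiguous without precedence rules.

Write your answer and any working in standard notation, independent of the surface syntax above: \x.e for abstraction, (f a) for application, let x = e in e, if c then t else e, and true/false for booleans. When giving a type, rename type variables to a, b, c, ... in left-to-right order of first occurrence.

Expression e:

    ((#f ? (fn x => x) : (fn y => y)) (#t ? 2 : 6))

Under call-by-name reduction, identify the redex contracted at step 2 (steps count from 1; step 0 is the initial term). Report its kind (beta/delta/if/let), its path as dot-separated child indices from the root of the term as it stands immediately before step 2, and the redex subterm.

Working:
step 0: ((if false then (\x.x) else (\y.y)) (if true then 2 else 6))
step 1: [if@0] ((\y.y) (if true then 2 else 6))
step 2: [beta@root] (if true then 2 else 6)

Answer: beta at root : ((\y.y) (if true then 2 else 6))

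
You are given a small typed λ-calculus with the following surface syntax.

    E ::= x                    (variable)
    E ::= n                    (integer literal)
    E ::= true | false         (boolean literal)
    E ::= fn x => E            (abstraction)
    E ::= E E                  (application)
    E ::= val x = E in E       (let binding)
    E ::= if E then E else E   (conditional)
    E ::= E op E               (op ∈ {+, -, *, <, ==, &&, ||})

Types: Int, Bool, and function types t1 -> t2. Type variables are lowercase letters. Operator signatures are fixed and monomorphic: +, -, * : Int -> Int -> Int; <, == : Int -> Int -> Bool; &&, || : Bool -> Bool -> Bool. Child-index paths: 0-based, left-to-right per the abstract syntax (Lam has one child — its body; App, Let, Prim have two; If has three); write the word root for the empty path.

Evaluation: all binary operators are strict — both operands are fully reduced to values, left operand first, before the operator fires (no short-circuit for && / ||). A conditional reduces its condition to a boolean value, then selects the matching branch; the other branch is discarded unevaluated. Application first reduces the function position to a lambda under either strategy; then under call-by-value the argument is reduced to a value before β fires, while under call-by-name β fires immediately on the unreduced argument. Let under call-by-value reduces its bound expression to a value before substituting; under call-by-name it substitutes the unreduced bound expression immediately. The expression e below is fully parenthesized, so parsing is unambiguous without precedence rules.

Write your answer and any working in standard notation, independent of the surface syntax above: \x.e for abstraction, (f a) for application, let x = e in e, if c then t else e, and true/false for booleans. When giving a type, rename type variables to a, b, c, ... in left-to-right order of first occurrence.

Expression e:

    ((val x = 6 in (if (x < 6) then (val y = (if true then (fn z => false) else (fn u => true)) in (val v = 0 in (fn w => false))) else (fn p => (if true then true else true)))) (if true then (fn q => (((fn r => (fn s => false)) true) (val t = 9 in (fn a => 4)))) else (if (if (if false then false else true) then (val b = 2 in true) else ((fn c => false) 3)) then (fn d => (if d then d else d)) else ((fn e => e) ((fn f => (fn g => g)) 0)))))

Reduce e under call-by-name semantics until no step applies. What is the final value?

Working:
step 0: ((let x = 6 in (if (x < 6) then (let y = (if true then (\z.false) else (\u.true)) in (let v = 0 in (\w.false))) else (\p.(if true then true else true)))) (if true then (\q.(((\r.(\s.false)) true) (let t = 9 in (\a.4)))) else (if (if (if false then false else true) then (let b = 2 in true) else ((\c.false) 3)) then (\d.(if d then d else d)) else ((\e.e) ((\f.(\g.g)) 0)))))
step 1: [let@0] ((if (6 < 6) then (let y = (if true then (\z.false) else (\u.true)) in (let v = 0 in (\w.false))) else (\p.(if true then true else true))) (if true then (\q.(((\r.(\s.false)) true) (let t = 9 in (\a.4)))) else (if (if (if false then false else true) then (let b = 2 in true) else ((\c.false) 3)) then (\d.(if d then d else d)) else ((\e.e) ((\f.(\g.g)) 0)))))
step 2: [delta@0.0] ((if false then (let y = (if true then (\z.false) else (\u.true)) in (let v = 0 in (\w.false))) else (\p.(if true then true else true))) (if true then (\q.(((\r.(\s.false)) true) (let t = 9 in (\a.4)))) else (if (if (if false then false else true) then (let b = 2 in true) else ((\c.false) 3)) then (\d.(if d then d else d)) else ((\e.e) ((\f.(\g.g)) 0)))))
step 3: [if@0] ((\p.(if true then true else true)) (if true then (\q.(((\r.(\s.false)) true) (let t = 9 in (\a.4)))) else (if (if (if false then false else true) then (let b = 2 in true) else ((\c.false) 3)) then (\d.(if d then d else d)) else ((\e.e) ((\f.(\g.g)) 0)))))
step 4: [beta@root] (if true then true else true)
step 5: [if@root] true

Answer: true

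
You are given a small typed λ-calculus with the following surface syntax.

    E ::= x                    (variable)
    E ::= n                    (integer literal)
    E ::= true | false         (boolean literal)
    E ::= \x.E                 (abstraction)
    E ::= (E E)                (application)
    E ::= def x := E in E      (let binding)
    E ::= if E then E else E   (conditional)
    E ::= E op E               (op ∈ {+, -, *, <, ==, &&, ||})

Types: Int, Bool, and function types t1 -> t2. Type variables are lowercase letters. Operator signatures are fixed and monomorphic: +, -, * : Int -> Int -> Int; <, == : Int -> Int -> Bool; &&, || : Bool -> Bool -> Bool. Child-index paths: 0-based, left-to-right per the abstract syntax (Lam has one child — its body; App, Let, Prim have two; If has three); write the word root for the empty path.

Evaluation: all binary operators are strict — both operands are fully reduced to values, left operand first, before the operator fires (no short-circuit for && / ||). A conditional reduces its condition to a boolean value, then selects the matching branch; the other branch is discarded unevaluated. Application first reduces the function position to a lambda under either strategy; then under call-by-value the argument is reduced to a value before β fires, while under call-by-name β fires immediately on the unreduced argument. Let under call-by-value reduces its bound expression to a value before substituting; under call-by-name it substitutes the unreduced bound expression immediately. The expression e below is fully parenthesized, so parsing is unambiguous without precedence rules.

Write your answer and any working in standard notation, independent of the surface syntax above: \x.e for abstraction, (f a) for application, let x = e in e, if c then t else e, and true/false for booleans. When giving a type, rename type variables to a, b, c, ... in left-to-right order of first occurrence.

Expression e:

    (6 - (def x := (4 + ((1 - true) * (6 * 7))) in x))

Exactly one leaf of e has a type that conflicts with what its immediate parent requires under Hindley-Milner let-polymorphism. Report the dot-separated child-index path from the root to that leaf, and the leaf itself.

Derivation:
  unify Int ~ Int
  unify Int ~ Int
  unify Int ~ Int
  unify Bool ~ Int
  FAIL: mismatch Bool ~ Int

Answer: 1.0.1.0.1 : true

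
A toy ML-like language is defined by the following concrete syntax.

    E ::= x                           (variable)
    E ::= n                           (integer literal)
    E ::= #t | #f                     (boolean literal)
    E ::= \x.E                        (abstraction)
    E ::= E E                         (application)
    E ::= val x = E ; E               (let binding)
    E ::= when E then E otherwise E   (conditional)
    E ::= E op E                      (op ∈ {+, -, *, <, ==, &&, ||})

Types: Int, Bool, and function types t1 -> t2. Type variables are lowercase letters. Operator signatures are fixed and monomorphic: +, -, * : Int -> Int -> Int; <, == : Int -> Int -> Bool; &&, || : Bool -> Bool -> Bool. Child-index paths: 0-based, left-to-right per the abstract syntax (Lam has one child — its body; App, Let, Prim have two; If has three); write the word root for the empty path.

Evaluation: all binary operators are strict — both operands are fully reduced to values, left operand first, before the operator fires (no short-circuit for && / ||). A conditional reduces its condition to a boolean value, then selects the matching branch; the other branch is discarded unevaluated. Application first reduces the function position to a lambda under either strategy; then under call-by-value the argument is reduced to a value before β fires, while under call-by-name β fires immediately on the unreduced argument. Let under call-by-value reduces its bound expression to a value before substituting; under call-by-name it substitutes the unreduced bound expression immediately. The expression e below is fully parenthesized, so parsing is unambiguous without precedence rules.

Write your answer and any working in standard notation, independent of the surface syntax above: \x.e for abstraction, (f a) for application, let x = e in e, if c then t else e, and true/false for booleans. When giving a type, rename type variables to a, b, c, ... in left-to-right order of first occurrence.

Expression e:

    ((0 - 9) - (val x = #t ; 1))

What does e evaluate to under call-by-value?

Answer: -10

Trace:
step 0: ((0 - 9) - (let x = true in 1))
step 1: [delta@0] (-9 - (let x = true in 1))
step 2: [let@1] (-9 - 1)
step 3: [delta@root] -10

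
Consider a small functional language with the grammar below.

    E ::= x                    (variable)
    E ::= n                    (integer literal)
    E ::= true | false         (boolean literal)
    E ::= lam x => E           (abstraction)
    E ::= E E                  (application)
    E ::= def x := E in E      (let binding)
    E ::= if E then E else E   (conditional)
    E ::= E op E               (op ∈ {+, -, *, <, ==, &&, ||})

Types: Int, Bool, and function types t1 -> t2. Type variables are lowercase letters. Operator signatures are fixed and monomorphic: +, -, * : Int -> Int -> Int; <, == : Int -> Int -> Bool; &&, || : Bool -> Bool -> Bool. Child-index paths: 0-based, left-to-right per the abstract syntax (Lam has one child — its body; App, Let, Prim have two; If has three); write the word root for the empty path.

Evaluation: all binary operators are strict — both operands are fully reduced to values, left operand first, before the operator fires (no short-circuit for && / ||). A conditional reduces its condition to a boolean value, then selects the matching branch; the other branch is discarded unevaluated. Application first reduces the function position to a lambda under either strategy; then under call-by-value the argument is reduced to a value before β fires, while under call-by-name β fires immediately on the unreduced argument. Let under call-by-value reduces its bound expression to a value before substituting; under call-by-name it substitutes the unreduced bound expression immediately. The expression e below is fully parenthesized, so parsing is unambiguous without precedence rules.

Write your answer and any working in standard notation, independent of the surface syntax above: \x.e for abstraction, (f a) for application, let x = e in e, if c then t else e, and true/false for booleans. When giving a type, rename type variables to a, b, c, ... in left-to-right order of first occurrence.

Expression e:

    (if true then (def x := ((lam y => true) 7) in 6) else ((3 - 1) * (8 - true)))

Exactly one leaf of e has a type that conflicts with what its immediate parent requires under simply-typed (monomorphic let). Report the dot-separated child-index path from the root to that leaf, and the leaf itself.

Trace:
  unify Bool ~ Bool
\y._ : a -> Bool
  unify a -> Bool ~ Int -> b
  unify a ~ Int
  unify Bool ~ b
_ _ : Bool
let x : Bool
  unify Int ~ Int
  unify Int ~ Int
  unify Int ~ Int
  unify Int ~ Int
  unify Bool ~ Int
  FAIL: mismatch Bool ~ Int

Answer: 2.1.1 : true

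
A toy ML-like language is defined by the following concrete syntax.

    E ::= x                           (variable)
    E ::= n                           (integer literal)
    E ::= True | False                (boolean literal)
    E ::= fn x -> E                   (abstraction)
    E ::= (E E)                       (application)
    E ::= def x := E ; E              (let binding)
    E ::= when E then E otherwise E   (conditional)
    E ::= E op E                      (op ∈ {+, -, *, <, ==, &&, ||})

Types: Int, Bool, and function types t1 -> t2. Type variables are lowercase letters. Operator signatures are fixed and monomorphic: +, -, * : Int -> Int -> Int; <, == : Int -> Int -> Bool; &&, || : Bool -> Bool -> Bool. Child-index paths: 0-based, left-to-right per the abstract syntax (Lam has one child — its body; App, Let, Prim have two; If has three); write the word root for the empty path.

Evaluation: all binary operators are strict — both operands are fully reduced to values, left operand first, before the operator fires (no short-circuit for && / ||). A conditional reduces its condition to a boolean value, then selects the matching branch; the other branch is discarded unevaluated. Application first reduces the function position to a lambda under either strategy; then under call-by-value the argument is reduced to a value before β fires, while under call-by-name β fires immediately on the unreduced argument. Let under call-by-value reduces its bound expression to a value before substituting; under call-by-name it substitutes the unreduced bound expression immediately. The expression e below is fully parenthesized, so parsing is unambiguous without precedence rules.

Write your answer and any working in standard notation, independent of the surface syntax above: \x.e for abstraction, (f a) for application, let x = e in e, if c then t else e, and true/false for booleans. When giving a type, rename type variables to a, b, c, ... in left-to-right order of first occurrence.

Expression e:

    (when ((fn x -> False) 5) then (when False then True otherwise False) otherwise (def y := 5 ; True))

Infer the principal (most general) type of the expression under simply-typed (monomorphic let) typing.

Working:
\x._ : a -> Bool
  unify a -> Bool ~ Int -> b
  unify a ~ Int
  unify Bool ~ b
_ _ : Bool
  unify Bool ~ Bool
  unify Bool ~ Bool
  unify Bool ~ Bool
let y : Int
  unify Bool ~ Bool

Answer: Bool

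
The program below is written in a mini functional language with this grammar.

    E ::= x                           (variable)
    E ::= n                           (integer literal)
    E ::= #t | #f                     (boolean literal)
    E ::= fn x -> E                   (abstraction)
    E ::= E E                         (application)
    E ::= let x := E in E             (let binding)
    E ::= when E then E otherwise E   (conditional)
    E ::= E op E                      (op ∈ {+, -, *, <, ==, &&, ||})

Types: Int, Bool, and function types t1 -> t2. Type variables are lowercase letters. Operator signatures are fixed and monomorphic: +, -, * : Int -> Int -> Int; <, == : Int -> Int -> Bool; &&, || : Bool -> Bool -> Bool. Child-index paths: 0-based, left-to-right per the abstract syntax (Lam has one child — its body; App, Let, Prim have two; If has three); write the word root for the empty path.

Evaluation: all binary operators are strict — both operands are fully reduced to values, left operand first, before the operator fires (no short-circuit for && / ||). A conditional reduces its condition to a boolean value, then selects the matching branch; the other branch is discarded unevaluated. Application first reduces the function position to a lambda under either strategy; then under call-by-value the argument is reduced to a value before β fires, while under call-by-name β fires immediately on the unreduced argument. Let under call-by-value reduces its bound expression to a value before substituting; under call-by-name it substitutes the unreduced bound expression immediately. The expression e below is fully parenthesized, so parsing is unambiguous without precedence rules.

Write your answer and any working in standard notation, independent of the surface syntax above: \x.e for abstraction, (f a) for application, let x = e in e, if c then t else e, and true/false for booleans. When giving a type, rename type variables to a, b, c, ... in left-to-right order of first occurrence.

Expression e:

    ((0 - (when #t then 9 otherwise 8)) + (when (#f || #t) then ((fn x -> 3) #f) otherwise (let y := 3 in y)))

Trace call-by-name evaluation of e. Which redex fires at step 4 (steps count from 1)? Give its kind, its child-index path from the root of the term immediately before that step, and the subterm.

Trace:
step 0: ((0 - (if true then 9 else 8)) + (if (false || true) then ((\x.3) false) else (let y = 3 in y)))
step 1: [if@0.1] ((0 - 9) + (if (false || true) then ((\x.3) false) else (let y = 3 in y)))
step 2: [delta@0] (-9 + (if (false || true) then ((\x.3) false) else (let y = 3 in y)))
step 3: [delta@1.0] (-9 + (if true then ((\x.3) false) else (let y = 3 in y)))
step 4: [if@1] (-9 + ((\x.3) false))

Answer: if at 1 : (if true then ((\x.3) false) else (let y = 3 in y))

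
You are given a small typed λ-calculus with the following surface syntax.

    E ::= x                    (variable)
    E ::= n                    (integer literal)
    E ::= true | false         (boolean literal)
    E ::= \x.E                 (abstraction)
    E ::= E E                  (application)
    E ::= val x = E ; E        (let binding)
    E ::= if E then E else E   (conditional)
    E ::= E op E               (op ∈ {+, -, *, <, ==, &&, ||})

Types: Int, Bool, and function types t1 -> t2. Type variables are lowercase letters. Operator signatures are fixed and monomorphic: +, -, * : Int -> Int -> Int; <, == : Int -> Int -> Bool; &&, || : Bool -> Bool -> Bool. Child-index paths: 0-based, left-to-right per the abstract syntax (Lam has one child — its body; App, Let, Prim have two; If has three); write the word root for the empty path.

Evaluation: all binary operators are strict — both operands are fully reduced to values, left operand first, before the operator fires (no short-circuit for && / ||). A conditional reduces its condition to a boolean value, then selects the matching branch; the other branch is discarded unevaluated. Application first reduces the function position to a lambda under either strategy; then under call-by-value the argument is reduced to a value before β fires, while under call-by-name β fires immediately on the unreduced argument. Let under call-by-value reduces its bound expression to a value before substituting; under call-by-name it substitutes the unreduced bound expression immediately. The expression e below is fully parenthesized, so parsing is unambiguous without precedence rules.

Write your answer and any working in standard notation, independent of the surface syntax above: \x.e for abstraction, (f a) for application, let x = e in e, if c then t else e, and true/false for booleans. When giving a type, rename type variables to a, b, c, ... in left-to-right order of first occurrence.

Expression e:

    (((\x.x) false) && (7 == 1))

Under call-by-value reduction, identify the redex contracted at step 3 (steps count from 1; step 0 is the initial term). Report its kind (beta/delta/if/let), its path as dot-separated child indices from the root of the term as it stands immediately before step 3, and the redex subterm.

Working:
step 0: (((\x.x) false) && (7 == 1))
step 1: [beta@0] (false && (7 == 1))
step 2: [delta@1] (false && false)
step 3: [delta@root] false

Answer: delta at root : (false && false)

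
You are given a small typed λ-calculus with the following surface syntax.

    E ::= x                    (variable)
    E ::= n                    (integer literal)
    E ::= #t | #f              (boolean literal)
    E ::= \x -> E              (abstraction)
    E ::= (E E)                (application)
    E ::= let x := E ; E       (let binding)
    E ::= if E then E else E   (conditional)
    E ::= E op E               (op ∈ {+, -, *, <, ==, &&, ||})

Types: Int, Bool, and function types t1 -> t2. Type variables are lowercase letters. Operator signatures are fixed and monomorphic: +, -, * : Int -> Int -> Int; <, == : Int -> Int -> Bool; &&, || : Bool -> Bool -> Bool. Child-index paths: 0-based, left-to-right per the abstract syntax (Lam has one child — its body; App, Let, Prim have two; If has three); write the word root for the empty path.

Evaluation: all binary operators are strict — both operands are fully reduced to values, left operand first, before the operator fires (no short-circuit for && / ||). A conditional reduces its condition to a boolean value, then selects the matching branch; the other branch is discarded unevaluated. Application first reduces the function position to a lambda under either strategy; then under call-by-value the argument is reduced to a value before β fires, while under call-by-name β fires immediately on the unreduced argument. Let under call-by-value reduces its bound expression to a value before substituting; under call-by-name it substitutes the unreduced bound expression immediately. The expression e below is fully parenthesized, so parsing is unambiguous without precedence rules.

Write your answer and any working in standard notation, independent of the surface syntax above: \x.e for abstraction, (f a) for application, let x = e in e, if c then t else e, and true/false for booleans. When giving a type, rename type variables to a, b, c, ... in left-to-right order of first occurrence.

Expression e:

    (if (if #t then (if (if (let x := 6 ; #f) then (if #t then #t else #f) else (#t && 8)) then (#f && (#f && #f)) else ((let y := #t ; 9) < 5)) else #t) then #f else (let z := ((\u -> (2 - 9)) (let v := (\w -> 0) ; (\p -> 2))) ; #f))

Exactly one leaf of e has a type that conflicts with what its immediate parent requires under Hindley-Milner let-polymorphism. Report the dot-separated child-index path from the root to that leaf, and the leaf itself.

Derivation:
  unify Bool ~ Bool
let x : Int
  unify Bool ~ Bool
  unify Bool ~ Bool
  unify Bool ~ Bool
  unify Bool ~ Bool
  unify Int ~ Bool
  FAIL: mismatch Int ~ Bool

Answer: 0.1.0.2.1 : 8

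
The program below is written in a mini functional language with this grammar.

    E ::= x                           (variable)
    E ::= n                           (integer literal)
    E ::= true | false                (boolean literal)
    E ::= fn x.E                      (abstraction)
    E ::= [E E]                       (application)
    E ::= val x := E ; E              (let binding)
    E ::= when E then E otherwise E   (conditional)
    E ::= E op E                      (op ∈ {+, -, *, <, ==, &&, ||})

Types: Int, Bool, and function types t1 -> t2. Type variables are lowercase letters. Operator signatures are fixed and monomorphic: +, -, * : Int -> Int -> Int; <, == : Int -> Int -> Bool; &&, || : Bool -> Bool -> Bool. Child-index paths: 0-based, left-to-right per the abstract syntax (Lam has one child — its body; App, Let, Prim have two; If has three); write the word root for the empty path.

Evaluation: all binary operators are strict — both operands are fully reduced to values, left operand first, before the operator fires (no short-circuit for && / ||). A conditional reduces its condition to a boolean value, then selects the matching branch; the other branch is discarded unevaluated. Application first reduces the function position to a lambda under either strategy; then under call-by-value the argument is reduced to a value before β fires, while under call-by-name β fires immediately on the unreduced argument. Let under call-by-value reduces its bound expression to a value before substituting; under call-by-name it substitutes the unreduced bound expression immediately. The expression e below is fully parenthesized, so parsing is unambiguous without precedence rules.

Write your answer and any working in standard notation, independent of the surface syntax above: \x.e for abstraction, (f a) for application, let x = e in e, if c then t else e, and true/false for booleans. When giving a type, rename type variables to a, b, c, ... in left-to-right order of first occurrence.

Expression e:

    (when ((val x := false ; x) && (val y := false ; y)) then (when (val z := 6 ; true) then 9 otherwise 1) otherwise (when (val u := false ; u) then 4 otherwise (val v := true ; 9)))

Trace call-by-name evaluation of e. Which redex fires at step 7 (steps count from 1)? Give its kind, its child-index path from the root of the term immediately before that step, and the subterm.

Answer: let at root : (let v = true in 9)

Trace:
step 0: (if ((let x = false in x) && (let y = false in y)) then (if (let z = 6 in true) then 9 else 1) else (if (let u = false in u) then 4 else (let v = true in 9)))
step 1: [let@0.0] (if (false && (let y = false in y)) then (if (let z = 6 in true) then 9 else 1) else (if (let u = false in u) then 4 else (let v = true in 9)))
step 2: [let@0.1] (if (false && false) then (if (let z = 6 in true) then 9 else 1) else (if (let u = false in u) then 4 else (let v = true in 9)))
step 3: [delta@0] (if false then (if (let z = 6 in true) then 9 else 1) else (if (let u = false in u) then 4 else (let v = true in 9)))
step 4: [if@root] (if (let u = false in u) then 4 else (let v = true in 9))
step 5: [let@0] (if false then 4 else (let v = true in 9))
step 6: [if@root] (let v = true in 9)
step 7: [let@root] 9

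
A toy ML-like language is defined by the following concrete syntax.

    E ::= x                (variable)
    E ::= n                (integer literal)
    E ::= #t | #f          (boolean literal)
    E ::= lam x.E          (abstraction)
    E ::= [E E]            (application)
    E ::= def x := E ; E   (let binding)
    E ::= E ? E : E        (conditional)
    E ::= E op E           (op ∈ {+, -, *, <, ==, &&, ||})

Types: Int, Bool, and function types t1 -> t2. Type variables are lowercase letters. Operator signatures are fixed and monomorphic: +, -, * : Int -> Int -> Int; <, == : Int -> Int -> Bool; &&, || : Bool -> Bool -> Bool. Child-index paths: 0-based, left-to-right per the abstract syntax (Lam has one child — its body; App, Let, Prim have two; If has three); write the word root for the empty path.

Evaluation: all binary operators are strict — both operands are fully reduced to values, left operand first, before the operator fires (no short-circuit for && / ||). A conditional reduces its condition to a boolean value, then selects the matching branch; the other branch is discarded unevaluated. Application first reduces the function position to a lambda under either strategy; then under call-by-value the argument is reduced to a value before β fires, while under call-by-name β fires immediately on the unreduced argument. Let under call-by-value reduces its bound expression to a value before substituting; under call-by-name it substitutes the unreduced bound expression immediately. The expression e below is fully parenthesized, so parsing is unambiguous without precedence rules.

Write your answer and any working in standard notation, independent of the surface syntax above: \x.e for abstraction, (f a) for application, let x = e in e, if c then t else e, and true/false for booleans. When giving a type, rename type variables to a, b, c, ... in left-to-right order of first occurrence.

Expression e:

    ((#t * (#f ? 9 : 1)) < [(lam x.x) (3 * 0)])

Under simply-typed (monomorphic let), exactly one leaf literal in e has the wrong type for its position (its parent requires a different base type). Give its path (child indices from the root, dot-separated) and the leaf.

Answer: 0.0 : true

Trace:
  unify Bool ~ Int
  FAIL: mismatch Bool ~ Int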